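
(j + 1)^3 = j^3 + 3*j^2 + 3*j + 1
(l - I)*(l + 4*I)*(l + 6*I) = l^3 + 9*I*l^2 - 14*l + 24*I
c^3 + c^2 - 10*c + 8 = (c - 2)*(c - 1)*(c + 4)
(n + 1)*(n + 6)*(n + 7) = n^3 + 14*n^2 + 55*n + 42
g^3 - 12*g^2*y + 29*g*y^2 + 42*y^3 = (g - 7*y)*(g - 6*y)*(g + y)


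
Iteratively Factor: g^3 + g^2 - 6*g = (g)*(g^2 + g - 6) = g*(g + 3)*(g - 2)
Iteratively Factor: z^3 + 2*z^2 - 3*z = (z + 3)*(z^2 - z) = z*(z + 3)*(z - 1)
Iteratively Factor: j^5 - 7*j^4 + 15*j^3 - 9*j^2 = (j - 3)*(j^4 - 4*j^3 + 3*j^2) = j*(j - 3)*(j^3 - 4*j^2 + 3*j) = j*(j - 3)^2*(j^2 - j) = j^2*(j - 3)^2*(j - 1)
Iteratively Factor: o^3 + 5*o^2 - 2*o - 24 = (o + 4)*(o^2 + o - 6) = (o - 2)*(o + 4)*(o + 3)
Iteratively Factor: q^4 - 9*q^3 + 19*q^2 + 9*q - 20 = (q + 1)*(q^3 - 10*q^2 + 29*q - 20) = (q - 4)*(q + 1)*(q^2 - 6*q + 5) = (q - 4)*(q - 1)*(q + 1)*(q - 5)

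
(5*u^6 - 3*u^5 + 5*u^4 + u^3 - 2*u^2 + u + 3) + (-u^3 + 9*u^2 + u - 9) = 5*u^6 - 3*u^5 + 5*u^4 + 7*u^2 + 2*u - 6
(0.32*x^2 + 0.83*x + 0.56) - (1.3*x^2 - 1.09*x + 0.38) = -0.98*x^2 + 1.92*x + 0.18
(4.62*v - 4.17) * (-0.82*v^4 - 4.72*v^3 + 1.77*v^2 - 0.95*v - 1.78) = -3.7884*v^5 - 18.387*v^4 + 27.8598*v^3 - 11.7699*v^2 - 4.2621*v + 7.4226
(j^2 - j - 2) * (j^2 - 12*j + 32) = j^4 - 13*j^3 + 42*j^2 - 8*j - 64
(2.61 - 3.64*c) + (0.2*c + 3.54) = 6.15 - 3.44*c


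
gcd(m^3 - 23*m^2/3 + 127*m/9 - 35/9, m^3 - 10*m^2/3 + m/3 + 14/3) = m - 7/3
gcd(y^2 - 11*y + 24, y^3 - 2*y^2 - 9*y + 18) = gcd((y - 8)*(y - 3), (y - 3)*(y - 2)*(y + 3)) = y - 3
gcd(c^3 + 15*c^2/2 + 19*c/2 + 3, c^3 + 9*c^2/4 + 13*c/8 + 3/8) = c^2 + 3*c/2 + 1/2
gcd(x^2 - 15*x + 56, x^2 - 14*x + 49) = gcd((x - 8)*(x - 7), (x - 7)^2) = x - 7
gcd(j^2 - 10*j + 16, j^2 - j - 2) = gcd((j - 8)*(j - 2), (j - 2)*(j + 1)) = j - 2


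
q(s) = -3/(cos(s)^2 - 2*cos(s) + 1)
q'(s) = -3*(2*sin(s)*cos(s) - 2*sin(s))/(cos(s)^2 - 2*cos(s) + 1)^2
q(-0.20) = -7550.18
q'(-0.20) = -150500.00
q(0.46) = -277.65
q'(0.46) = 2371.60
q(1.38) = -4.57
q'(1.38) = 11.07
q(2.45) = -0.96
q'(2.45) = 0.69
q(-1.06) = -11.48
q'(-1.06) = -39.20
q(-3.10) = -0.75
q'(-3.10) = -0.03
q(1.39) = -4.46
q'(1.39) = 10.70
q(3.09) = -0.75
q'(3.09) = 0.04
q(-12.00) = -123.04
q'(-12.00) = 845.64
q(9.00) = -0.82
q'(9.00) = 0.35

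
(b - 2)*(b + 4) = b^2 + 2*b - 8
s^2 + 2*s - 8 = (s - 2)*(s + 4)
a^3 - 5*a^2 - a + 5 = (a - 5)*(a - 1)*(a + 1)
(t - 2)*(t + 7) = t^2 + 5*t - 14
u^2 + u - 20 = (u - 4)*(u + 5)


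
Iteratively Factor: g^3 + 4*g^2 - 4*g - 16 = (g + 2)*(g^2 + 2*g - 8) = (g - 2)*(g + 2)*(g + 4)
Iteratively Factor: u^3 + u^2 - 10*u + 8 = (u + 4)*(u^2 - 3*u + 2) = (u - 2)*(u + 4)*(u - 1)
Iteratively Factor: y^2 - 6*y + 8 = (y - 4)*(y - 2)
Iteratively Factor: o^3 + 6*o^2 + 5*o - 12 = (o + 4)*(o^2 + 2*o - 3) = (o - 1)*(o + 4)*(o + 3)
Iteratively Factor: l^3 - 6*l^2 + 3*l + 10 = (l + 1)*(l^2 - 7*l + 10) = (l - 2)*(l + 1)*(l - 5)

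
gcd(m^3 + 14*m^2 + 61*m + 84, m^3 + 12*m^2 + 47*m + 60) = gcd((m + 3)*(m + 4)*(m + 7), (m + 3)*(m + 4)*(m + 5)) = m^2 + 7*m + 12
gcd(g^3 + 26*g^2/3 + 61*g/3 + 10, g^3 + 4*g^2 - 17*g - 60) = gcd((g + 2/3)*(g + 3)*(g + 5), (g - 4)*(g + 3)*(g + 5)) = g^2 + 8*g + 15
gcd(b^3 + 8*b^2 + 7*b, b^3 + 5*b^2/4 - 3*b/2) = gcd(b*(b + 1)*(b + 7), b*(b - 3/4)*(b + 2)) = b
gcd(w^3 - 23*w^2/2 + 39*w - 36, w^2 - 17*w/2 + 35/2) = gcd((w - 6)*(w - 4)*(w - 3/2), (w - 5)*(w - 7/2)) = 1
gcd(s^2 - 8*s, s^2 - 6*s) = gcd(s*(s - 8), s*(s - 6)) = s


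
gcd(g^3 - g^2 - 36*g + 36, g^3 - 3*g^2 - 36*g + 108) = g^2 - 36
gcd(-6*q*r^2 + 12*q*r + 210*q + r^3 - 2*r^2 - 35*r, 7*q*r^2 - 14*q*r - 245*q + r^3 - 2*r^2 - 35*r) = r^2 - 2*r - 35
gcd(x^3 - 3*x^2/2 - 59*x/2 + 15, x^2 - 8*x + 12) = x - 6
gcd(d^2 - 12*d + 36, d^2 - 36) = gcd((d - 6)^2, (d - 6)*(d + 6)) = d - 6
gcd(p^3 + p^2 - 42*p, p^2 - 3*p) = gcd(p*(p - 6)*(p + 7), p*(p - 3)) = p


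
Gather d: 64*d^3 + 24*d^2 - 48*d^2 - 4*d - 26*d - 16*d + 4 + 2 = 64*d^3 - 24*d^2 - 46*d + 6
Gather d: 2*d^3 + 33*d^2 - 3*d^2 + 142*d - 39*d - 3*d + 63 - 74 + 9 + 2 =2*d^3 + 30*d^2 + 100*d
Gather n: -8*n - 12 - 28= -8*n - 40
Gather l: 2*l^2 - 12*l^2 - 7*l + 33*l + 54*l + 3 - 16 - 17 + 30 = -10*l^2 + 80*l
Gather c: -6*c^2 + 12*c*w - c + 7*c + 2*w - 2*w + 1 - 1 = -6*c^2 + c*(12*w + 6)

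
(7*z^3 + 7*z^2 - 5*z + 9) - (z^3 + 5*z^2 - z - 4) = 6*z^3 + 2*z^2 - 4*z + 13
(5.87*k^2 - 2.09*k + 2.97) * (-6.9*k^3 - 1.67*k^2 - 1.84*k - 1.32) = -40.503*k^5 + 4.6181*k^4 - 27.8035*k^3 - 8.8627*k^2 - 2.706*k - 3.9204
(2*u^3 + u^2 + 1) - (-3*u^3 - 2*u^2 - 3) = 5*u^3 + 3*u^2 + 4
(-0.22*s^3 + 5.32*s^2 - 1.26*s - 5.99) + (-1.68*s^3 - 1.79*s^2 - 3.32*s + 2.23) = -1.9*s^3 + 3.53*s^2 - 4.58*s - 3.76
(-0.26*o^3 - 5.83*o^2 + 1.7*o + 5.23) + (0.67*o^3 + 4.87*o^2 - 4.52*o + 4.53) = 0.41*o^3 - 0.96*o^2 - 2.82*o + 9.76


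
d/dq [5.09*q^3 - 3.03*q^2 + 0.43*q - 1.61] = 15.27*q^2 - 6.06*q + 0.43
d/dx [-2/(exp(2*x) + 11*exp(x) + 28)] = (4*exp(x) + 22)*exp(x)/(exp(2*x) + 11*exp(x) + 28)^2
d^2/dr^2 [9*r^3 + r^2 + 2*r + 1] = 54*r + 2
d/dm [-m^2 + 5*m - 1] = 5 - 2*m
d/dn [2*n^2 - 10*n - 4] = 4*n - 10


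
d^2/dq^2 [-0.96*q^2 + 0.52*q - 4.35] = -1.92000000000000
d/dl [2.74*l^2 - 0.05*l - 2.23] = 5.48*l - 0.05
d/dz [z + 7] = 1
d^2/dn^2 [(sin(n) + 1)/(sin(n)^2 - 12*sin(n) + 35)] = (-sin(n)^5 - 16*sin(n)^4 + 248*sin(n)^3 - 418*sin(n)^2 - 1927*sin(n) + 1058)/(sin(n)^2 - 12*sin(n) + 35)^3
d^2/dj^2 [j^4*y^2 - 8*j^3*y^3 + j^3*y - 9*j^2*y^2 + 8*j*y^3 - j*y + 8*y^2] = 6*y*(2*j^2*y - 8*j*y^2 + j - 3*y)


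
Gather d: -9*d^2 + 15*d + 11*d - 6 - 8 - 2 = -9*d^2 + 26*d - 16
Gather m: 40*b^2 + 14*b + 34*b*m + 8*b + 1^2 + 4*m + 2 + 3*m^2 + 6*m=40*b^2 + 22*b + 3*m^2 + m*(34*b + 10) + 3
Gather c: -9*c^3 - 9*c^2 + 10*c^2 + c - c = -9*c^3 + c^2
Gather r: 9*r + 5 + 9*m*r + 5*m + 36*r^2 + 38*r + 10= 5*m + 36*r^2 + r*(9*m + 47) + 15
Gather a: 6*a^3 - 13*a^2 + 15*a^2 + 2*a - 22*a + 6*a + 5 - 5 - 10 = 6*a^3 + 2*a^2 - 14*a - 10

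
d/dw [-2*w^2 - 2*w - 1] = -4*w - 2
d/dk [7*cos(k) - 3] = -7*sin(k)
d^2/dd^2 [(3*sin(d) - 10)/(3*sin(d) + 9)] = 19*(sin(d)^2 - 3*sin(d) - 2)/(3*(sin(d) + 3)^3)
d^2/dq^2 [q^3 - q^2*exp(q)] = -q^2*exp(q) - 4*q*exp(q) + 6*q - 2*exp(q)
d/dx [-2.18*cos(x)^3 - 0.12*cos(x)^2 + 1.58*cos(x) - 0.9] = (6.54*cos(x)^2 + 0.24*cos(x) - 1.58)*sin(x)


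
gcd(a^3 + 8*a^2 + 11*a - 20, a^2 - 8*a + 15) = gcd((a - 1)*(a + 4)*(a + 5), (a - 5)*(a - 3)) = 1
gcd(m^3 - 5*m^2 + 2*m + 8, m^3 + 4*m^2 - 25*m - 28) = m^2 - 3*m - 4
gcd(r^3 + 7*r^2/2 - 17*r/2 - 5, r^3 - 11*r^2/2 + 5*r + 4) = r^2 - 3*r/2 - 1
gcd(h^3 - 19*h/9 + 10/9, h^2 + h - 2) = h - 1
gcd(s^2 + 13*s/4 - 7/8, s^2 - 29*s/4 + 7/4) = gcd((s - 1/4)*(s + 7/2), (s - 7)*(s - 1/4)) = s - 1/4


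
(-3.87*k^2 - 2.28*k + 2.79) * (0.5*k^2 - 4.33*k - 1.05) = -1.935*k^4 + 15.6171*k^3 + 15.3309*k^2 - 9.6867*k - 2.9295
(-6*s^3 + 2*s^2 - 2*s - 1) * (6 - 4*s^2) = 24*s^5 - 8*s^4 - 28*s^3 + 16*s^2 - 12*s - 6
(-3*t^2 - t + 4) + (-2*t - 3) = -3*t^2 - 3*t + 1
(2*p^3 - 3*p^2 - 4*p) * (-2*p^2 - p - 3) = -4*p^5 + 4*p^4 + 5*p^3 + 13*p^2 + 12*p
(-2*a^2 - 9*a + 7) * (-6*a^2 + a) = 12*a^4 + 52*a^3 - 51*a^2 + 7*a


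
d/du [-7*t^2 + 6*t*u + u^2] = 6*t + 2*u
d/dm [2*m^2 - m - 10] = 4*m - 1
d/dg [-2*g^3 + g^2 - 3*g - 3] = -6*g^2 + 2*g - 3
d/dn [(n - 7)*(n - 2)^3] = (n - 2)^2*(4*n - 23)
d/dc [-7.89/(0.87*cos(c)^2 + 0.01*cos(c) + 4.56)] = -(13.7286*cos(c) + 0.0789)*sin(c)/(0.87*cos(c)^2 + 0.01*cos(c) + 4.56)^2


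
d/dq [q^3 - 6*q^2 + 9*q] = 3*q^2 - 12*q + 9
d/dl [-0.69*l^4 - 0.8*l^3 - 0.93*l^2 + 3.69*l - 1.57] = -2.76*l^3 - 2.4*l^2 - 1.86*l + 3.69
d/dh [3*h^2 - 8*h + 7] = 6*h - 8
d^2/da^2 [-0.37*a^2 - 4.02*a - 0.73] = -0.740000000000000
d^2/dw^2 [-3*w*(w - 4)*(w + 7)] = -18*w - 18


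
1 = 1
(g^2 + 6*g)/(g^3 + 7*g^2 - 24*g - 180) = g/(g^2 + g - 30)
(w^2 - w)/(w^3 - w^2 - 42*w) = (1 - w)/(-w^2 + w + 42)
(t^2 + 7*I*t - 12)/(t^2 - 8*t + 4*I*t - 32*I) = (t + 3*I)/(t - 8)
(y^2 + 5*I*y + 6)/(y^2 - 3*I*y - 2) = (y + 6*I)/(y - 2*I)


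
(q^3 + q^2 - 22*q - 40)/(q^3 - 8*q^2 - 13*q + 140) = (q + 2)/(q - 7)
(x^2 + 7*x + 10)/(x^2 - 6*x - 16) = (x + 5)/(x - 8)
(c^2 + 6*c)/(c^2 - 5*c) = (c + 6)/(c - 5)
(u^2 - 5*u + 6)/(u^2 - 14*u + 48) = (u^2 - 5*u + 6)/(u^2 - 14*u + 48)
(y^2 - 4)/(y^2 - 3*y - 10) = (y - 2)/(y - 5)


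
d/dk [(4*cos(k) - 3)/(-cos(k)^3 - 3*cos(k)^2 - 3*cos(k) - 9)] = (-8*cos(k)^3 - 3*cos(k)^2 + 18*cos(k) + 45)*sin(k)/((sin(k) - 2)^2*(sin(k) + 2)^2*(cos(k) + 3)^2)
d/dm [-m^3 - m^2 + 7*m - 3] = -3*m^2 - 2*m + 7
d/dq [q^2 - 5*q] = 2*q - 5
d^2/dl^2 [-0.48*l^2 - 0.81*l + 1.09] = -0.960000000000000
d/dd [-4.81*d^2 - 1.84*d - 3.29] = -9.62*d - 1.84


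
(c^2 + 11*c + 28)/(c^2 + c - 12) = (c + 7)/(c - 3)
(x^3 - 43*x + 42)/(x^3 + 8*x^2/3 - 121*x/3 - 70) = 3*(x - 1)/(3*x + 5)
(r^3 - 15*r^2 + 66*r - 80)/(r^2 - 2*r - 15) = (r^2 - 10*r + 16)/(r + 3)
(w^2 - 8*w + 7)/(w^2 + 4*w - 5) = (w - 7)/(w + 5)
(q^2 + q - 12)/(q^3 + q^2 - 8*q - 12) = (q + 4)/(q^2 + 4*q + 4)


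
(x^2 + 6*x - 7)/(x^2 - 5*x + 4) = (x + 7)/(x - 4)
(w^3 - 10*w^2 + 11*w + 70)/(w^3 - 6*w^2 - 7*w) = (w^2 - 3*w - 10)/(w*(w + 1))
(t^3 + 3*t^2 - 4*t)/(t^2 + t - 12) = t*(t - 1)/(t - 3)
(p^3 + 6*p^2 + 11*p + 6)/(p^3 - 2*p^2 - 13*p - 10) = (p + 3)/(p - 5)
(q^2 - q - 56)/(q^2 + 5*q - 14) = (q - 8)/(q - 2)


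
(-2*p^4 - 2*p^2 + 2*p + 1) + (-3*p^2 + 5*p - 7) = -2*p^4 - 5*p^2 + 7*p - 6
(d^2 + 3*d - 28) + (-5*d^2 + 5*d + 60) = -4*d^2 + 8*d + 32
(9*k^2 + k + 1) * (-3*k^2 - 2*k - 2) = -27*k^4 - 21*k^3 - 23*k^2 - 4*k - 2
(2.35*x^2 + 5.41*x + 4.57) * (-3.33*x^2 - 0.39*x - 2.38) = -7.8255*x^4 - 18.9318*x^3 - 22.921*x^2 - 14.6581*x - 10.8766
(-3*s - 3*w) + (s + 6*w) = -2*s + 3*w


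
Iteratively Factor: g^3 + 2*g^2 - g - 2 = (g + 1)*(g^2 + g - 2) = (g - 1)*(g + 1)*(g + 2)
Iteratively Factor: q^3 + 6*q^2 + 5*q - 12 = (q + 3)*(q^2 + 3*q - 4) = (q - 1)*(q + 3)*(q + 4)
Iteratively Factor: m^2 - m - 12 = (m + 3)*(m - 4)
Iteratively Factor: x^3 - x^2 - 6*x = (x + 2)*(x^2 - 3*x) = x*(x + 2)*(x - 3)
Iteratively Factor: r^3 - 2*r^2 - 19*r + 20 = (r - 5)*(r^2 + 3*r - 4) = (r - 5)*(r - 1)*(r + 4)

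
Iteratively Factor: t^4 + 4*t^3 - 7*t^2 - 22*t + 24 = (t + 4)*(t^3 - 7*t + 6) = (t - 2)*(t + 4)*(t^2 + 2*t - 3) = (t - 2)*(t + 3)*(t + 4)*(t - 1)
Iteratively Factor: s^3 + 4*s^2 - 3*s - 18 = (s + 3)*(s^2 + s - 6) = (s + 3)^2*(s - 2)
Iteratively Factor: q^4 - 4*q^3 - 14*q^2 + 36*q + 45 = (q - 3)*(q^3 - q^2 - 17*q - 15) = (q - 3)*(q + 1)*(q^2 - 2*q - 15) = (q - 3)*(q + 1)*(q + 3)*(q - 5)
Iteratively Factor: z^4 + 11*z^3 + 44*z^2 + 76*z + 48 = (z + 2)*(z^3 + 9*z^2 + 26*z + 24) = (z + 2)*(z + 3)*(z^2 + 6*z + 8) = (z + 2)*(z + 3)*(z + 4)*(z + 2)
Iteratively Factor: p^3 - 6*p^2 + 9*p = (p - 3)*(p^2 - 3*p) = p*(p - 3)*(p - 3)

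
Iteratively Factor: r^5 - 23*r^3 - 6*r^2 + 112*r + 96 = (r + 2)*(r^4 - 2*r^3 - 19*r^2 + 32*r + 48) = (r + 2)*(r + 4)*(r^3 - 6*r^2 + 5*r + 12) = (r + 1)*(r + 2)*(r + 4)*(r^2 - 7*r + 12) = (r - 4)*(r + 1)*(r + 2)*(r + 4)*(r - 3)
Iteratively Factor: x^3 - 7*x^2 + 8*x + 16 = (x - 4)*(x^2 - 3*x - 4) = (x - 4)*(x + 1)*(x - 4)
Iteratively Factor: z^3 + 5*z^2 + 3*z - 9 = (z + 3)*(z^2 + 2*z - 3) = (z - 1)*(z + 3)*(z + 3)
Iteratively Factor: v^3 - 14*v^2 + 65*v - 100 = (v - 4)*(v^2 - 10*v + 25) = (v - 5)*(v - 4)*(v - 5)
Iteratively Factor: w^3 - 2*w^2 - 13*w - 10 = (w - 5)*(w^2 + 3*w + 2) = (w - 5)*(w + 1)*(w + 2)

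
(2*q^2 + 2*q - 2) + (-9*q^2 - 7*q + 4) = -7*q^2 - 5*q + 2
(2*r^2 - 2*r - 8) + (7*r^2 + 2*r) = 9*r^2 - 8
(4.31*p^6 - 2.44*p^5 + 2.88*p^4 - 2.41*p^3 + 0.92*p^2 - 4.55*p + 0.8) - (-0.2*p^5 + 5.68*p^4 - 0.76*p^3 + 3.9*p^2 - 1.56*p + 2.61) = 4.31*p^6 - 2.24*p^5 - 2.8*p^4 - 1.65*p^3 - 2.98*p^2 - 2.99*p - 1.81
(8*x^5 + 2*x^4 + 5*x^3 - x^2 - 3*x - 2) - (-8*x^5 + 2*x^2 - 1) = 16*x^5 + 2*x^4 + 5*x^3 - 3*x^2 - 3*x - 1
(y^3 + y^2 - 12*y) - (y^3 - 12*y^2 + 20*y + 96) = 13*y^2 - 32*y - 96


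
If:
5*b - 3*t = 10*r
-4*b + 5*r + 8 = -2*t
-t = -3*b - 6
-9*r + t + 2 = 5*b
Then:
No Solution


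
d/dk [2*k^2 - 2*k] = 4*k - 2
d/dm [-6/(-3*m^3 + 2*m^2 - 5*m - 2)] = 6*(-9*m^2 + 4*m - 5)/(3*m^3 - 2*m^2 + 5*m + 2)^2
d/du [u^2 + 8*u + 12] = 2*u + 8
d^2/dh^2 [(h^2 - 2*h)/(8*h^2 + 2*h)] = -36/(64*h^3 + 48*h^2 + 12*h + 1)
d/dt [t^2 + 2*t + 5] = 2*t + 2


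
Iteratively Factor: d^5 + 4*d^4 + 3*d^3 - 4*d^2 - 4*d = (d + 2)*(d^4 + 2*d^3 - d^2 - 2*d) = (d + 2)^2*(d^3 - d) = (d - 1)*(d + 2)^2*(d^2 + d) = d*(d - 1)*(d + 2)^2*(d + 1)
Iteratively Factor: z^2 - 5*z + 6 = (z - 2)*(z - 3)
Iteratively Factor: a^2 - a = (a - 1)*(a)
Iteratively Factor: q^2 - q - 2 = (q + 1)*(q - 2)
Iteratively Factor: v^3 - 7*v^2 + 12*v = (v - 3)*(v^2 - 4*v) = v*(v - 3)*(v - 4)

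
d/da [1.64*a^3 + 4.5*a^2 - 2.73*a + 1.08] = 4.92*a^2 + 9.0*a - 2.73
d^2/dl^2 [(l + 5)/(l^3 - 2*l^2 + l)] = 2*(3*l^3 + 30*l^2 - 20*l + 5)/(l^3*(l^4 - 4*l^3 + 6*l^2 - 4*l + 1))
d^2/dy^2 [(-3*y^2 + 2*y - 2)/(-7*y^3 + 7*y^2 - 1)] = 2*(147*y^6 - 294*y^5 + 882*y^4 - 1029*y^3 + 441*y^2 - 84*y + 17)/(343*y^9 - 1029*y^8 + 1029*y^7 - 196*y^6 - 294*y^5 + 147*y^4 + 21*y^3 - 21*y^2 + 1)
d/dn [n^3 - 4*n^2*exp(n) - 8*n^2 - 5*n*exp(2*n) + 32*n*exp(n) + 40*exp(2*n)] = -4*n^2*exp(n) + 3*n^2 - 10*n*exp(2*n) + 24*n*exp(n) - 16*n + 75*exp(2*n) + 32*exp(n)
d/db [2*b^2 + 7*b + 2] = 4*b + 7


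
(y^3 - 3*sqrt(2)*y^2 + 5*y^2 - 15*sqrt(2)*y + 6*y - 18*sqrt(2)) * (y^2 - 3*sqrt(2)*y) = y^5 - 6*sqrt(2)*y^4 + 5*y^4 - 30*sqrt(2)*y^3 + 24*y^3 - 36*sqrt(2)*y^2 + 90*y^2 + 108*y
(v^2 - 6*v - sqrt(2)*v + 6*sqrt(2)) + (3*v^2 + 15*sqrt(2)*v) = 4*v^2 - 6*v + 14*sqrt(2)*v + 6*sqrt(2)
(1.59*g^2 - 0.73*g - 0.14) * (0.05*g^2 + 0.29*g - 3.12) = 0.0795*g^4 + 0.4246*g^3 - 5.1795*g^2 + 2.237*g + 0.4368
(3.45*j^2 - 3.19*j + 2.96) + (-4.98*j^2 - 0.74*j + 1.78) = -1.53*j^2 - 3.93*j + 4.74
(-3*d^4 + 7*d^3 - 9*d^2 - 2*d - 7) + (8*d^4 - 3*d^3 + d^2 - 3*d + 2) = 5*d^4 + 4*d^3 - 8*d^2 - 5*d - 5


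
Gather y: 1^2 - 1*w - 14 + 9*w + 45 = 8*w + 32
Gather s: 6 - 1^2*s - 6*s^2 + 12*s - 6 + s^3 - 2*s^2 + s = s^3 - 8*s^2 + 12*s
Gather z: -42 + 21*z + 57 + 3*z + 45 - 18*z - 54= 6*z + 6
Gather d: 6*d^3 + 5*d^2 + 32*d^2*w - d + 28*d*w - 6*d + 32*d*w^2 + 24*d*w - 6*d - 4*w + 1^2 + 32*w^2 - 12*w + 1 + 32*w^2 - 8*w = 6*d^3 + d^2*(32*w + 5) + d*(32*w^2 + 52*w - 13) + 64*w^2 - 24*w + 2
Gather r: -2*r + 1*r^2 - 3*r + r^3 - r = r^3 + r^2 - 6*r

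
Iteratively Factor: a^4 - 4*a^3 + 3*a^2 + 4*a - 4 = (a + 1)*(a^3 - 5*a^2 + 8*a - 4) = (a - 1)*(a + 1)*(a^2 - 4*a + 4) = (a - 2)*(a - 1)*(a + 1)*(a - 2)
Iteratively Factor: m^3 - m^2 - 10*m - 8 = (m - 4)*(m^2 + 3*m + 2) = (m - 4)*(m + 1)*(m + 2)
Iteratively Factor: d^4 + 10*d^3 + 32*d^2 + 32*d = (d + 4)*(d^3 + 6*d^2 + 8*d) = (d + 2)*(d + 4)*(d^2 + 4*d) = (d + 2)*(d + 4)^2*(d)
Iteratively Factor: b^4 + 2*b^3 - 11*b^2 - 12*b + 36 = (b + 3)*(b^3 - b^2 - 8*b + 12) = (b - 2)*(b + 3)*(b^2 + b - 6) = (b - 2)^2*(b + 3)*(b + 3)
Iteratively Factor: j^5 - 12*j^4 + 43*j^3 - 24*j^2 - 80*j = (j + 1)*(j^4 - 13*j^3 + 56*j^2 - 80*j) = (j - 4)*(j + 1)*(j^3 - 9*j^2 + 20*j) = (j - 5)*(j - 4)*(j + 1)*(j^2 - 4*j) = j*(j - 5)*(j - 4)*(j + 1)*(j - 4)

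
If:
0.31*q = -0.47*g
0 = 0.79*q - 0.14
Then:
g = -0.12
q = 0.18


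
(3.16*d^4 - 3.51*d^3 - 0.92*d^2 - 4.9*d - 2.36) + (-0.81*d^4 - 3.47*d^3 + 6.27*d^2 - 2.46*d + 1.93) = 2.35*d^4 - 6.98*d^3 + 5.35*d^2 - 7.36*d - 0.43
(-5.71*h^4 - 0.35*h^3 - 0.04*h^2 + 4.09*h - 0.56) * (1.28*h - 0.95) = -7.3088*h^5 + 4.9765*h^4 + 0.2813*h^3 + 5.2732*h^2 - 4.6023*h + 0.532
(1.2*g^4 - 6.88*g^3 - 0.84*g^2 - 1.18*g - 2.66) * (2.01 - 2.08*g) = -2.496*g^5 + 16.7224*g^4 - 12.0816*g^3 + 0.766*g^2 + 3.161*g - 5.3466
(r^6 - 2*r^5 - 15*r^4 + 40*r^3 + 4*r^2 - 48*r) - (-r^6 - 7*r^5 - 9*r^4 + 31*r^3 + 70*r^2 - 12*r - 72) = 2*r^6 + 5*r^5 - 6*r^4 + 9*r^3 - 66*r^2 - 36*r + 72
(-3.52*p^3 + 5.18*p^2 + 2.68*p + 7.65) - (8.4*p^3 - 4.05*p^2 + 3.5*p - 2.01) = -11.92*p^3 + 9.23*p^2 - 0.82*p + 9.66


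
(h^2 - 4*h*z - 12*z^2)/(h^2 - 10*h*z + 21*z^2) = (h^2 - 4*h*z - 12*z^2)/(h^2 - 10*h*z + 21*z^2)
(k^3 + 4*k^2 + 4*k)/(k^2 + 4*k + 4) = k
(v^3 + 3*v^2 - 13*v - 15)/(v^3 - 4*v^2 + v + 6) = (v + 5)/(v - 2)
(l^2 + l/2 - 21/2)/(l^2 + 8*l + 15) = (2*l^2 + l - 21)/(2*(l^2 + 8*l + 15))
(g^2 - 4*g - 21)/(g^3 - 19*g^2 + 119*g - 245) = (g + 3)/(g^2 - 12*g + 35)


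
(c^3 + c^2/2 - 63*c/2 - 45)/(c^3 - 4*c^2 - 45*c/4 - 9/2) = 2*(c + 5)/(2*c + 1)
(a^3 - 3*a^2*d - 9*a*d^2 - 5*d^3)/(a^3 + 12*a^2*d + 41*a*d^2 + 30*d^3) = (a^2 - 4*a*d - 5*d^2)/(a^2 + 11*a*d + 30*d^2)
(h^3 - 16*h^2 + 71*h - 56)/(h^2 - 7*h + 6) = (h^2 - 15*h + 56)/(h - 6)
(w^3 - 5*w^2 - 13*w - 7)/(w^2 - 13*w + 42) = (w^2 + 2*w + 1)/(w - 6)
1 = 1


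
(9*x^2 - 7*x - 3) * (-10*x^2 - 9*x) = -90*x^4 - 11*x^3 + 93*x^2 + 27*x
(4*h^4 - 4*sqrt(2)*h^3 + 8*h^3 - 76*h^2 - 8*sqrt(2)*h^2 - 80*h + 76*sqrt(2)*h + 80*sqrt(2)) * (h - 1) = 4*h^5 - 4*sqrt(2)*h^4 + 4*h^4 - 84*h^3 - 4*sqrt(2)*h^3 - 4*h^2 + 84*sqrt(2)*h^2 + 4*sqrt(2)*h + 80*h - 80*sqrt(2)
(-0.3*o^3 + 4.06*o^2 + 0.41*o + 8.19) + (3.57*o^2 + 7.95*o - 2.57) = -0.3*o^3 + 7.63*o^2 + 8.36*o + 5.62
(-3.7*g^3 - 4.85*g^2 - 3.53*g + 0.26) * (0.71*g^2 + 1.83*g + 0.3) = -2.627*g^5 - 10.2145*g^4 - 12.4918*g^3 - 7.7303*g^2 - 0.5832*g + 0.078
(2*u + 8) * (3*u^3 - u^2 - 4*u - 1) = 6*u^4 + 22*u^3 - 16*u^2 - 34*u - 8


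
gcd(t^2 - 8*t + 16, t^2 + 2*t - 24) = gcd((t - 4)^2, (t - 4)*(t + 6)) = t - 4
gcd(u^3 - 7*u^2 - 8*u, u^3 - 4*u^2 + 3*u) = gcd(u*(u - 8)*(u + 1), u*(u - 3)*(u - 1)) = u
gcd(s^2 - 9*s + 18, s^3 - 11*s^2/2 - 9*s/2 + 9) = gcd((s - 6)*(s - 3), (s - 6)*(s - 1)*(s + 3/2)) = s - 6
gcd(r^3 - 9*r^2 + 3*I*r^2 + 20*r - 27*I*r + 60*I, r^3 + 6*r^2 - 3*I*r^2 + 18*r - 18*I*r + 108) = r + 3*I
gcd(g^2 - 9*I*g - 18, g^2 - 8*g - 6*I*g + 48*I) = g - 6*I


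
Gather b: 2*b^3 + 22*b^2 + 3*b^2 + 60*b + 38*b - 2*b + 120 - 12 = 2*b^3 + 25*b^2 + 96*b + 108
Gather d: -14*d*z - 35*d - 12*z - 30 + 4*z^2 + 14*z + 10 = d*(-14*z - 35) + 4*z^2 + 2*z - 20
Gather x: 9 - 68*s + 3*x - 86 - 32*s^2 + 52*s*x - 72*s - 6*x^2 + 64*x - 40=-32*s^2 - 140*s - 6*x^2 + x*(52*s + 67) - 117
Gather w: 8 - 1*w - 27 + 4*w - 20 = 3*w - 39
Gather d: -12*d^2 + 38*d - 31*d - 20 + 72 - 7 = -12*d^2 + 7*d + 45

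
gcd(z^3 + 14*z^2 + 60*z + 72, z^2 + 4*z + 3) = 1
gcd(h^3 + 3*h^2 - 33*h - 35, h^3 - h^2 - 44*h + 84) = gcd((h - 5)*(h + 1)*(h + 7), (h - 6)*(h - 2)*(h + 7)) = h + 7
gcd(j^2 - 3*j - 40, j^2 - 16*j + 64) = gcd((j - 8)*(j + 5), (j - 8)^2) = j - 8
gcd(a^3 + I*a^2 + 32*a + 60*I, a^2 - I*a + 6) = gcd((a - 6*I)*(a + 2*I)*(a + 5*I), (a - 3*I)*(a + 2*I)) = a + 2*I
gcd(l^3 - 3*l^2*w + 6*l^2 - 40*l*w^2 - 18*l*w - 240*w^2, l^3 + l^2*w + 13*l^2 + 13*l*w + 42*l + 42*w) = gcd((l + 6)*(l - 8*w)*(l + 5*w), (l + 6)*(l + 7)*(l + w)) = l + 6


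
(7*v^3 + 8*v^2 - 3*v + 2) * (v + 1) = 7*v^4 + 15*v^3 + 5*v^2 - v + 2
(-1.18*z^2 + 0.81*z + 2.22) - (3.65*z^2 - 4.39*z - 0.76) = -4.83*z^2 + 5.2*z + 2.98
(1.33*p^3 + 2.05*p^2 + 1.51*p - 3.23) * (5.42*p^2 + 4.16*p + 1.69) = 7.2086*p^5 + 16.6438*p^4 + 18.9599*p^3 - 7.7605*p^2 - 10.8849*p - 5.4587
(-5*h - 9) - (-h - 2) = -4*h - 7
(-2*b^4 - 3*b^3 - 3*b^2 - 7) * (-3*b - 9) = 6*b^5 + 27*b^4 + 36*b^3 + 27*b^2 + 21*b + 63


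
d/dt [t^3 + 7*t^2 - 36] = t*(3*t + 14)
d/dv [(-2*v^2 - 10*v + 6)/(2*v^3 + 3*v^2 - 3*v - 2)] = 2*(2*v^4 + 20*v^3 - 14*v + 19)/(4*v^6 + 12*v^5 - 3*v^4 - 26*v^3 - 3*v^2 + 12*v + 4)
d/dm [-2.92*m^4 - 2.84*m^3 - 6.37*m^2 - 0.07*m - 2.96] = -11.68*m^3 - 8.52*m^2 - 12.74*m - 0.07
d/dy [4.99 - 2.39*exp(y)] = -2.39*exp(y)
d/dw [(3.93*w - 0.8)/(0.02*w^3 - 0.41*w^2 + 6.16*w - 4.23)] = (-0.1572*w^3 + 1.6593*w^2 - 0.655999999999999*w - 11.6959)/(0.0004*w^6 - 0.0164*w^5 + 0.4145*w^4 - 5.2204*w^3 + 41.4142*w^2 - 52.1136*w + 17.8929)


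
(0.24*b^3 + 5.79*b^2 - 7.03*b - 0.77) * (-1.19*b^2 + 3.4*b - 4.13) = -0.2856*b^5 - 6.0741*b^4 + 27.0605*b^3 - 46.8984*b^2 + 26.4159*b + 3.1801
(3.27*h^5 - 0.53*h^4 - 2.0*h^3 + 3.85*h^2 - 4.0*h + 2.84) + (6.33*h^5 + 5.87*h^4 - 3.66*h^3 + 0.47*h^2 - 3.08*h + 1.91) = 9.6*h^5 + 5.34*h^4 - 5.66*h^3 + 4.32*h^2 - 7.08*h + 4.75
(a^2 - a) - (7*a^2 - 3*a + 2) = -6*a^2 + 2*a - 2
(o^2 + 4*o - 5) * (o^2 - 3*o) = o^4 + o^3 - 17*o^2 + 15*o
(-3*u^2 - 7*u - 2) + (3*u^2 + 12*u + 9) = 5*u + 7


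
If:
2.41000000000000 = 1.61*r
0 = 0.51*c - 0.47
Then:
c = 0.92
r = 1.50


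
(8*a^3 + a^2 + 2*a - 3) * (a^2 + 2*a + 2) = 8*a^5 + 17*a^4 + 20*a^3 + 3*a^2 - 2*a - 6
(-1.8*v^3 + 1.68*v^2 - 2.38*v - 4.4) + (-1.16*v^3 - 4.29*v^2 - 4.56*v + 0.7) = -2.96*v^3 - 2.61*v^2 - 6.94*v - 3.7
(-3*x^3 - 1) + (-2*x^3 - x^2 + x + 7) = -5*x^3 - x^2 + x + 6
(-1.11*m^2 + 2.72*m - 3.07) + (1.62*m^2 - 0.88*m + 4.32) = 0.51*m^2 + 1.84*m + 1.25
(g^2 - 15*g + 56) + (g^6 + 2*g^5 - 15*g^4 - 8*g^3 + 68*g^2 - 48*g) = g^6 + 2*g^5 - 15*g^4 - 8*g^3 + 69*g^2 - 63*g + 56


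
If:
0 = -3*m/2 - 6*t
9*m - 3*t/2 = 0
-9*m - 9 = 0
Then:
No Solution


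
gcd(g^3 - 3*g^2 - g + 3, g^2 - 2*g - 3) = g^2 - 2*g - 3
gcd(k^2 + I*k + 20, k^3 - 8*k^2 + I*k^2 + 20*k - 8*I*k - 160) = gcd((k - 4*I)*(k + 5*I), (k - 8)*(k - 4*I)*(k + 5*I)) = k^2 + I*k + 20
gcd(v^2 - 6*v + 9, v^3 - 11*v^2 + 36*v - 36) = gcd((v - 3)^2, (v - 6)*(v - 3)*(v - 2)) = v - 3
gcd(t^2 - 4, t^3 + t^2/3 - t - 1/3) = 1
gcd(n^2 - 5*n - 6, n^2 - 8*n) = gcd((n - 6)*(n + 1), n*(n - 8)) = 1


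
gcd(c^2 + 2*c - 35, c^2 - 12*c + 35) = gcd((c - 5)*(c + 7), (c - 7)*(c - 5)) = c - 5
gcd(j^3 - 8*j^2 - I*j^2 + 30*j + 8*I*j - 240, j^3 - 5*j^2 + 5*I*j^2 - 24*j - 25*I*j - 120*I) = j^2 + j*(-8 + 5*I) - 40*I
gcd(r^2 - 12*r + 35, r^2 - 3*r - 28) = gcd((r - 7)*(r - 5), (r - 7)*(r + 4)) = r - 7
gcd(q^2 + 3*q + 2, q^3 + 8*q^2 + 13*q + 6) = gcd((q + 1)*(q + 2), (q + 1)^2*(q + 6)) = q + 1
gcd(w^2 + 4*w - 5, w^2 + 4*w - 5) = w^2 + 4*w - 5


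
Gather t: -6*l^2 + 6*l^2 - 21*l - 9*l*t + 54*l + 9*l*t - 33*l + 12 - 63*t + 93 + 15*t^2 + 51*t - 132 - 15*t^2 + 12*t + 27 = 0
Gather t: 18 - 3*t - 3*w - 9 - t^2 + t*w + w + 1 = -t^2 + t*(w - 3) - 2*w + 10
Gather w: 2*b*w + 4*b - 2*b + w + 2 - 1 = 2*b + w*(2*b + 1) + 1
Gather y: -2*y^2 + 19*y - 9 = -2*y^2 + 19*y - 9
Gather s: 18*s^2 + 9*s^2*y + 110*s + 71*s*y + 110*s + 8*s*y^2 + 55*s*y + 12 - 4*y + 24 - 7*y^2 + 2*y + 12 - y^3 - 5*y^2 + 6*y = s^2*(9*y + 18) + s*(8*y^2 + 126*y + 220) - y^3 - 12*y^2 + 4*y + 48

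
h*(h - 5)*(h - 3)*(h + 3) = h^4 - 5*h^3 - 9*h^2 + 45*h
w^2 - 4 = (w - 2)*(w + 2)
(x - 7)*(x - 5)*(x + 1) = x^3 - 11*x^2 + 23*x + 35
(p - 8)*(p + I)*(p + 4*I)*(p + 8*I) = p^4 - 8*p^3 + 13*I*p^3 - 44*p^2 - 104*I*p^2 + 352*p - 32*I*p + 256*I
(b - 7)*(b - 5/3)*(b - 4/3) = b^3 - 10*b^2 + 209*b/9 - 140/9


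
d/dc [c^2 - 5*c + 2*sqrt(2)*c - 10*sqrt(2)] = 2*c - 5 + 2*sqrt(2)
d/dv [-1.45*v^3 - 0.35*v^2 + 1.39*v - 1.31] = -4.35*v^2 - 0.7*v + 1.39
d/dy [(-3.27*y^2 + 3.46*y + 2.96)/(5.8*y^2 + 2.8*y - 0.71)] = (-29.224*y^2 - 29.6926*y - 10.7446)/(33.64*y^4 + 32.48*y^3 - 0.396*y^2 - 3.976*y + 0.5041)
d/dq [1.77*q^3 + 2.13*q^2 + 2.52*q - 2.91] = 5.31*q^2 + 4.26*q + 2.52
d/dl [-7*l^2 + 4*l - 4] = 4 - 14*l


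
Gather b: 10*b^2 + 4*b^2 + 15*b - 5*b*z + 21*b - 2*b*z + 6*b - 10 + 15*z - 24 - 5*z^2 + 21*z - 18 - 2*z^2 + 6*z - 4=14*b^2 + b*(42 - 7*z) - 7*z^2 + 42*z - 56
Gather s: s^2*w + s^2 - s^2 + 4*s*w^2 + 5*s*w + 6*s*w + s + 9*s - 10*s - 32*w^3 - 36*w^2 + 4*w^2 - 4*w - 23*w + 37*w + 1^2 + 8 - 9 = s^2*w + s*(4*w^2 + 11*w) - 32*w^3 - 32*w^2 + 10*w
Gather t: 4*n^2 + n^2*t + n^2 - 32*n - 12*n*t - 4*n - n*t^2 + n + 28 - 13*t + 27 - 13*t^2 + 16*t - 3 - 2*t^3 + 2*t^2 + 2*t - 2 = 5*n^2 - 35*n - 2*t^3 + t^2*(-n - 11) + t*(n^2 - 12*n + 5) + 50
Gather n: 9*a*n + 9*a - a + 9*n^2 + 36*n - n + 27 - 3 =8*a + 9*n^2 + n*(9*a + 35) + 24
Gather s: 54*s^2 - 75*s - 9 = 54*s^2 - 75*s - 9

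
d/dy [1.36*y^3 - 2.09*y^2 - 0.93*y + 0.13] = 4.08*y^2 - 4.18*y - 0.93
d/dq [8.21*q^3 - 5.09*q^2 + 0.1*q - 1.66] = 24.63*q^2 - 10.18*q + 0.1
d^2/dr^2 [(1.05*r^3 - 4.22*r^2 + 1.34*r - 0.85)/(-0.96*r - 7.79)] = (-1.93536*r^3 - 47.11392*r^2 - 382.30983*r + 533.782636)/(0.884736*r^3 + 21.537792*r^2 + 174.770208*r + 472.729139)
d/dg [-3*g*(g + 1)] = -6*g - 3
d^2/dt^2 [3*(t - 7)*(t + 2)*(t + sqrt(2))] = 18*t - 30 + 6*sqrt(2)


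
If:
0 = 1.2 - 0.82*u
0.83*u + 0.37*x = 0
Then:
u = 1.46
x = -3.28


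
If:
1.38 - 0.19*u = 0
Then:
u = 7.26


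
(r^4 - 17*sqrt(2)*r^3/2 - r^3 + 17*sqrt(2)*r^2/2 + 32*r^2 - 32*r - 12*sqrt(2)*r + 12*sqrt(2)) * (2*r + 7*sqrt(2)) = 2*r^5 - 10*sqrt(2)*r^4 - 2*r^4 - 55*r^3 + 10*sqrt(2)*r^3 + 55*r^2 + 200*sqrt(2)*r^2 - 200*sqrt(2)*r - 168*r + 168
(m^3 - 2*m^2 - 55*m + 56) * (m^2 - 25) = m^5 - 2*m^4 - 80*m^3 + 106*m^2 + 1375*m - 1400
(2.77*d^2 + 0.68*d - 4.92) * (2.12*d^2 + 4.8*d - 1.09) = 5.8724*d^4 + 14.7376*d^3 - 10.1857*d^2 - 24.3572*d + 5.3628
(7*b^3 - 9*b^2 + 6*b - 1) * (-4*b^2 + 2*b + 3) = -28*b^5 + 50*b^4 - 21*b^3 - 11*b^2 + 16*b - 3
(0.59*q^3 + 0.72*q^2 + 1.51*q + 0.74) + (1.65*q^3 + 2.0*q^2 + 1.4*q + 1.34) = 2.24*q^3 + 2.72*q^2 + 2.91*q + 2.08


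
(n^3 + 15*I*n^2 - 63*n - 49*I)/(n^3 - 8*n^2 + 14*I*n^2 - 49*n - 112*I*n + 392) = (n + I)/(n - 8)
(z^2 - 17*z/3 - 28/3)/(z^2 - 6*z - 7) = (z + 4/3)/(z + 1)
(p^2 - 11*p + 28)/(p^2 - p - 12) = (p - 7)/(p + 3)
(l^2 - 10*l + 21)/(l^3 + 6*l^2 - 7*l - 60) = (l - 7)/(l^2 + 9*l + 20)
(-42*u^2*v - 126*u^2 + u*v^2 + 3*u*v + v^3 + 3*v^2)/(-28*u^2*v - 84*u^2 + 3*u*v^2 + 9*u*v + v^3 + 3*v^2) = (6*u - v)/(4*u - v)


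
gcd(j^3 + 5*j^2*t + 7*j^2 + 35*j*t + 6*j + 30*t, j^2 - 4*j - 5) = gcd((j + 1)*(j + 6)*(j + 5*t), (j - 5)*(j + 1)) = j + 1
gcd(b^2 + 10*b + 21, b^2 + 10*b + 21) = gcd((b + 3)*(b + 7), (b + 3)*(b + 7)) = b^2 + 10*b + 21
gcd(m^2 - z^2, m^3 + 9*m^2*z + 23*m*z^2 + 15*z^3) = m + z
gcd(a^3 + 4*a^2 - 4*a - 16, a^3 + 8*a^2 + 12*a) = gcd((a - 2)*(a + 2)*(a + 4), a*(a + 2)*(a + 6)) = a + 2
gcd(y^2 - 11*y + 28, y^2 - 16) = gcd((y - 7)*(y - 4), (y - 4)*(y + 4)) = y - 4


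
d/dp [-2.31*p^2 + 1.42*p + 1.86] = 1.42 - 4.62*p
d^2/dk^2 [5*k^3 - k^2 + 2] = 30*k - 2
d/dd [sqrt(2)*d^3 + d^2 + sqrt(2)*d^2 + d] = 3*sqrt(2)*d^2 + 2*d + 2*sqrt(2)*d + 1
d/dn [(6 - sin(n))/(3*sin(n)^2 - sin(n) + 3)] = 3*(sin(n)^2 - 12*sin(n) + 1)*cos(n)/(3*sin(n)^2 - sin(n) + 3)^2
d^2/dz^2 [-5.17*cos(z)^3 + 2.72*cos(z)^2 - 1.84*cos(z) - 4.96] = 5.7175*cos(z) - 5.44*cos(2*z) + 11.6325*cos(3*z)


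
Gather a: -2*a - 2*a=-4*a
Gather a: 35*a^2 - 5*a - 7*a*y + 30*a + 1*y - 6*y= 35*a^2 + a*(25 - 7*y) - 5*y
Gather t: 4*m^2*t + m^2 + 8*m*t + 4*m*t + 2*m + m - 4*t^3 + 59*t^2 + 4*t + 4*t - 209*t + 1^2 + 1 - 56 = m^2 + 3*m - 4*t^3 + 59*t^2 + t*(4*m^2 + 12*m - 201) - 54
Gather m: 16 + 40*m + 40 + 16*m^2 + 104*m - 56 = 16*m^2 + 144*m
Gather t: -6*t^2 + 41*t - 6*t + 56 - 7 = -6*t^2 + 35*t + 49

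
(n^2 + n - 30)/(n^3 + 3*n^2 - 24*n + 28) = (n^2 + n - 30)/(n^3 + 3*n^2 - 24*n + 28)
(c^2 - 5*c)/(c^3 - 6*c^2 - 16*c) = (5 - c)/(-c^2 + 6*c + 16)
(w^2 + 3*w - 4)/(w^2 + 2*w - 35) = (w^2 + 3*w - 4)/(w^2 + 2*w - 35)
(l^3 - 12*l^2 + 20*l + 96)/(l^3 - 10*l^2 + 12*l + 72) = (l - 8)/(l - 6)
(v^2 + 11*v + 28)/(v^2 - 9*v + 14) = (v^2 + 11*v + 28)/(v^2 - 9*v + 14)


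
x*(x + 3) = x^2 + 3*x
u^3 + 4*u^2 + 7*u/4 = u*(u + 1/2)*(u + 7/2)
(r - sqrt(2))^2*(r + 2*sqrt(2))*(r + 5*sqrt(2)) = r^4 + 5*sqrt(2)*r^3 - 6*r^2 - 26*sqrt(2)*r + 40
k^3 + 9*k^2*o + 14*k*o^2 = k*(k + 2*o)*(k + 7*o)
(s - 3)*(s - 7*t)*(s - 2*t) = s^3 - 9*s^2*t - 3*s^2 + 14*s*t^2 + 27*s*t - 42*t^2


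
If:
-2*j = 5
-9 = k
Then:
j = -5/2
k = -9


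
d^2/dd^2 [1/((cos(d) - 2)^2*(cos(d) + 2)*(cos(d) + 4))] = 2*(-154*(1 - cos(d)^2)^2 + 10*sin(d)^6 + 2*cos(d)^6 - 55*cos(d)^5 - 118*cos(d)^3 - 354*cos(d)^2 + 104*cos(d) + 256)/((cos(d) - 2)^4*(cos(d) + 2)^3*(cos(d) + 4)^3)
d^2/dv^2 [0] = 0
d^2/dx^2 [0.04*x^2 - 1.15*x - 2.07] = 0.0800000000000000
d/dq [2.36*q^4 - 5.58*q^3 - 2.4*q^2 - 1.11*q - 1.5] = 9.44*q^3 - 16.74*q^2 - 4.8*q - 1.11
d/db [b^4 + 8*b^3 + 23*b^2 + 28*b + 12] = 4*b^3 + 24*b^2 + 46*b + 28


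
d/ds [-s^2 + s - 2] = 1 - 2*s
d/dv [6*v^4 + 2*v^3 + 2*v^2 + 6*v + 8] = 24*v^3 + 6*v^2 + 4*v + 6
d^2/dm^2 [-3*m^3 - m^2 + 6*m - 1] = -18*m - 2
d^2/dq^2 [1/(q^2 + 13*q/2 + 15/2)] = 4*(-4*q^2 - 26*q + (4*q + 13)^2 - 30)/(2*q^2 + 13*q + 15)^3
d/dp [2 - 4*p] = -4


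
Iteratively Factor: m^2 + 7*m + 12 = (m + 3)*(m + 4)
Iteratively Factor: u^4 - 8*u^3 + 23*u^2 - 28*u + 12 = (u - 2)*(u^3 - 6*u^2 + 11*u - 6) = (u - 2)^2*(u^2 - 4*u + 3) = (u - 2)^2*(u - 1)*(u - 3)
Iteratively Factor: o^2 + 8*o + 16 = (o + 4)*(o + 4)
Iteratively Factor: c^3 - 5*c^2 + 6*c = (c - 3)*(c^2 - 2*c) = (c - 3)*(c - 2)*(c)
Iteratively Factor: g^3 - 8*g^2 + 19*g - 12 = (g - 1)*(g^2 - 7*g + 12) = (g - 3)*(g - 1)*(g - 4)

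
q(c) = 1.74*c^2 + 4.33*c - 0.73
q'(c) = 3.48*c + 4.33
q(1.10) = 6.14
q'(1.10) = 8.16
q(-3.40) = 4.66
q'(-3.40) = -7.50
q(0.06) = -0.46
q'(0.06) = 4.54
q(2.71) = 23.78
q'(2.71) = 13.76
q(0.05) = -0.51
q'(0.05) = 4.50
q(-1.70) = -3.06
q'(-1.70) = -1.59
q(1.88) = 13.56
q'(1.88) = 10.87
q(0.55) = 2.18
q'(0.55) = 6.24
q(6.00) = 87.89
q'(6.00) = 25.21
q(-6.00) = 35.93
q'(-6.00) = -16.55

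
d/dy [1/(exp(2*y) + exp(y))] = (-2*exp(y) - 1)*exp(-y)/(exp(y) + 1)^2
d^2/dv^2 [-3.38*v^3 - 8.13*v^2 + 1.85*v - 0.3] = -20.28*v - 16.26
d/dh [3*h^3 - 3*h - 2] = 9*h^2 - 3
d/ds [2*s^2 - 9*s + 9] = 4*s - 9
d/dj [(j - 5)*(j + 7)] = 2*j + 2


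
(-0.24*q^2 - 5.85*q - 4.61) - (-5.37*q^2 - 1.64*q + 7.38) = 5.13*q^2 - 4.21*q - 11.99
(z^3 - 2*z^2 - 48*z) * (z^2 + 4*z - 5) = z^5 + 2*z^4 - 61*z^3 - 182*z^2 + 240*z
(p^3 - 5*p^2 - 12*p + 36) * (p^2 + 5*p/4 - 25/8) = p^5 - 15*p^4/4 - 171*p^3/8 + 293*p^2/8 + 165*p/2 - 225/2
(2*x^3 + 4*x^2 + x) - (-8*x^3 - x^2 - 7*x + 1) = 10*x^3 + 5*x^2 + 8*x - 1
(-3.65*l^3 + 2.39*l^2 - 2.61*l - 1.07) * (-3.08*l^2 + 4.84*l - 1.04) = 11.242*l^5 - 25.0272*l^4 + 23.4024*l^3 - 11.8224*l^2 - 2.4644*l + 1.1128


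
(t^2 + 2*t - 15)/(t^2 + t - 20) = (t - 3)/(t - 4)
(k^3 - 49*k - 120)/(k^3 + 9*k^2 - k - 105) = (k^2 - 5*k - 24)/(k^2 + 4*k - 21)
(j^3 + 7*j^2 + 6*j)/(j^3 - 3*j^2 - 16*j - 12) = j*(j + 6)/(j^2 - 4*j - 12)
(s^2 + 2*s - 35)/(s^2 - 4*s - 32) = (-s^2 - 2*s + 35)/(-s^2 + 4*s + 32)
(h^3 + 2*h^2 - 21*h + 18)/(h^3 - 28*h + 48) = (h^2 - 4*h + 3)/(h^2 - 6*h + 8)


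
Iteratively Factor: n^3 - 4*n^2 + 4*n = (n)*(n^2 - 4*n + 4) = n*(n - 2)*(n - 2)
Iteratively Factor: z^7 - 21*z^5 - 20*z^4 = (z)*(z^6 - 21*z^4 - 20*z^3) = z*(z + 1)*(z^5 - z^4 - 20*z^3) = z*(z + 1)*(z + 4)*(z^4 - 5*z^3) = z^2*(z + 1)*(z + 4)*(z^3 - 5*z^2) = z^3*(z + 1)*(z + 4)*(z^2 - 5*z) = z^3*(z - 5)*(z + 1)*(z + 4)*(z)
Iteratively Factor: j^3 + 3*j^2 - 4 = (j + 2)*(j^2 + j - 2) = (j + 2)^2*(j - 1)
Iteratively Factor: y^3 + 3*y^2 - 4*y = (y + 4)*(y^2 - y) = y*(y + 4)*(y - 1)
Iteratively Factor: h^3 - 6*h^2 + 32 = (h - 4)*(h^2 - 2*h - 8) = (h - 4)*(h + 2)*(h - 4)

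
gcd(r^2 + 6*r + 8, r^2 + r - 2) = r + 2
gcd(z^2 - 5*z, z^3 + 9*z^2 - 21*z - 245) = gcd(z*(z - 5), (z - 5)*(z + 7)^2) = z - 5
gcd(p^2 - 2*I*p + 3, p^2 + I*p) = p + I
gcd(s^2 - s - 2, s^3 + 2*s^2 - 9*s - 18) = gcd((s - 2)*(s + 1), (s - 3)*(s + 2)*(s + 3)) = 1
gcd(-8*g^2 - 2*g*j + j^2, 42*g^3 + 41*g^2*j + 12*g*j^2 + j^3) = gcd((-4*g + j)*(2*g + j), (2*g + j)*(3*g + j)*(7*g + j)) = 2*g + j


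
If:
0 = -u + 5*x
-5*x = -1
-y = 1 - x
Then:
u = 1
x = 1/5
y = -4/5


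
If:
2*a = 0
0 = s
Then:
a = 0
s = 0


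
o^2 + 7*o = o*(o + 7)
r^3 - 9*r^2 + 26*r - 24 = (r - 4)*(r - 3)*(r - 2)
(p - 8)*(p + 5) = p^2 - 3*p - 40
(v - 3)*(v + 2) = v^2 - v - 6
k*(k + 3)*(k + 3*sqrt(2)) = k^3 + 3*k^2 + 3*sqrt(2)*k^2 + 9*sqrt(2)*k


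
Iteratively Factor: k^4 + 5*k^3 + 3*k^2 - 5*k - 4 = (k + 4)*(k^3 + k^2 - k - 1) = (k - 1)*(k + 4)*(k^2 + 2*k + 1) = (k - 1)*(k + 1)*(k + 4)*(k + 1)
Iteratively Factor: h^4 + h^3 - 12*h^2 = (h + 4)*(h^3 - 3*h^2) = (h - 3)*(h + 4)*(h^2) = h*(h - 3)*(h + 4)*(h)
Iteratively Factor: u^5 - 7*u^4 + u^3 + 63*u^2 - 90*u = (u)*(u^4 - 7*u^3 + u^2 + 63*u - 90) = u*(u - 5)*(u^3 - 2*u^2 - 9*u + 18) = u*(u - 5)*(u - 2)*(u^2 - 9) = u*(u - 5)*(u - 2)*(u + 3)*(u - 3)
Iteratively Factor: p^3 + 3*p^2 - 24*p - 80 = (p - 5)*(p^2 + 8*p + 16) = (p - 5)*(p + 4)*(p + 4)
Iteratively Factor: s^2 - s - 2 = (s + 1)*(s - 2)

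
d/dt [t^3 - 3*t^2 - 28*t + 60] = 3*t^2 - 6*t - 28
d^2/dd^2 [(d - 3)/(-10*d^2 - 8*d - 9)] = 4*(-8*(d - 3)*(5*d + 2)^2 + (15*d - 11)*(10*d^2 + 8*d + 9))/(10*d^2 + 8*d + 9)^3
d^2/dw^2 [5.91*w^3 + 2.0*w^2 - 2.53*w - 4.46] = 35.46*w + 4.0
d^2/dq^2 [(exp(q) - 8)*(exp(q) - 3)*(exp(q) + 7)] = (9*exp(2*q) - 16*exp(q) - 53)*exp(q)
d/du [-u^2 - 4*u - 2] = -2*u - 4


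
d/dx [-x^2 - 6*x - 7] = -2*x - 6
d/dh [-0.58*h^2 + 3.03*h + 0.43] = 3.03 - 1.16*h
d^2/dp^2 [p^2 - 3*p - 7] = 2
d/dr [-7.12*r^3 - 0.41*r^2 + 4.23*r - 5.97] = -21.36*r^2 - 0.82*r + 4.23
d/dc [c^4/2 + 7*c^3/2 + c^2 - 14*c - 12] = 2*c^3 + 21*c^2/2 + 2*c - 14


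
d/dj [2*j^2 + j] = 4*j + 1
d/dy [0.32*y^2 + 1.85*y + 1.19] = 0.64*y + 1.85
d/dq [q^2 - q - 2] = 2*q - 1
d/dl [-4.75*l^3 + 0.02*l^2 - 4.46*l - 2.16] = -14.25*l^2 + 0.04*l - 4.46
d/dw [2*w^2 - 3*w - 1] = 4*w - 3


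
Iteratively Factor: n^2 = (n)*(n)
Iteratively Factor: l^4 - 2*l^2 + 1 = (l - 1)*(l^3 + l^2 - l - 1) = (l - 1)^2*(l^2 + 2*l + 1) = (l - 1)^2*(l + 1)*(l + 1)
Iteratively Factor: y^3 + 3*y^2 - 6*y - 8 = (y - 2)*(y^2 + 5*y + 4) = (y - 2)*(y + 4)*(y + 1)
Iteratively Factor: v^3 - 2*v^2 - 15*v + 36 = (v - 3)*(v^2 + v - 12) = (v - 3)*(v + 4)*(v - 3)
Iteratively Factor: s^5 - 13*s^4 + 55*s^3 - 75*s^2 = (s - 3)*(s^4 - 10*s^3 + 25*s^2) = (s - 5)*(s - 3)*(s^3 - 5*s^2) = s*(s - 5)*(s - 3)*(s^2 - 5*s) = s*(s - 5)^2*(s - 3)*(s)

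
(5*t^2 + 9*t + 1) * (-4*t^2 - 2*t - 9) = -20*t^4 - 46*t^3 - 67*t^2 - 83*t - 9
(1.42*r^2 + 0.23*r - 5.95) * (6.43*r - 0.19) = 9.1306*r^3 + 1.2091*r^2 - 38.3022*r + 1.1305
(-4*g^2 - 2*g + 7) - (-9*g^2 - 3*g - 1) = 5*g^2 + g + 8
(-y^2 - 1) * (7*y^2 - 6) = -7*y^4 - y^2 + 6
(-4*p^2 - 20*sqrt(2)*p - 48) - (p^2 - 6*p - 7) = -5*p^2 - 20*sqrt(2)*p + 6*p - 41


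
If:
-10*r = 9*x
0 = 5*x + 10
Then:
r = 9/5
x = -2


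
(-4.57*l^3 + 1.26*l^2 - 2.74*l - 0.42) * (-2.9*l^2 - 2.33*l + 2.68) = 13.253*l^5 + 6.9941*l^4 - 7.2374*l^3 + 10.979*l^2 - 6.3646*l - 1.1256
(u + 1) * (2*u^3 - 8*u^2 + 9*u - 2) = 2*u^4 - 6*u^3 + u^2 + 7*u - 2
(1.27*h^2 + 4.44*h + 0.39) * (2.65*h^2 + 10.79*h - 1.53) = 3.3655*h^4 + 25.4693*h^3 + 46.998*h^2 - 2.5851*h - 0.5967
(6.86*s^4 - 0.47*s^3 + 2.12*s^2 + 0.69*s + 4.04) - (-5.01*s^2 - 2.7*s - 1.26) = 6.86*s^4 - 0.47*s^3 + 7.13*s^2 + 3.39*s + 5.3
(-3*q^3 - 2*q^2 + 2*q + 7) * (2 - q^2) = 3*q^5 + 2*q^4 - 8*q^3 - 11*q^2 + 4*q + 14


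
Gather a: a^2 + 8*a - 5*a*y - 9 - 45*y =a^2 + a*(8 - 5*y) - 45*y - 9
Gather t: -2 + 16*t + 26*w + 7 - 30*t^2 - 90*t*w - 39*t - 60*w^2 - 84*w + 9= -30*t^2 + t*(-90*w - 23) - 60*w^2 - 58*w + 14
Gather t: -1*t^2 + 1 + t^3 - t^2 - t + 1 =t^3 - 2*t^2 - t + 2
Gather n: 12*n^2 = 12*n^2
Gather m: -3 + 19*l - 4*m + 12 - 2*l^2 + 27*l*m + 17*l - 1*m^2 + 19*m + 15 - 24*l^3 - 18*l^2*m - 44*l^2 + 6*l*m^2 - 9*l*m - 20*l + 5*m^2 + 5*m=-24*l^3 - 46*l^2 + 16*l + m^2*(6*l + 4) + m*(-18*l^2 + 18*l + 20) + 24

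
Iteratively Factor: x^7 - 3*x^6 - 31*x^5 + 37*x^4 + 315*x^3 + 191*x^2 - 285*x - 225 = (x - 1)*(x^6 - 2*x^5 - 33*x^4 + 4*x^3 + 319*x^2 + 510*x + 225) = (x - 1)*(x + 1)*(x^5 - 3*x^4 - 30*x^3 + 34*x^2 + 285*x + 225) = (x - 5)*(x - 1)*(x + 1)*(x^4 + 2*x^3 - 20*x^2 - 66*x - 45) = (x - 5)*(x - 1)*(x + 1)^2*(x^3 + x^2 - 21*x - 45) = (x - 5)*(x - 1)*(x + 1)^2*(x + 3)*(x^2 - 2*x - 15) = (x - 5)*(x - 1)*(x + 1)^2*(x + 3)^2*(x - 5)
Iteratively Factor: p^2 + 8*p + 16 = (p + 4)*(p + 4)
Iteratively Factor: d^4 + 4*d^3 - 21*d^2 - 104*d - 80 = (d + 1)*(d^3 + 3*d^2 - 24*d - 80) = (d + 1)*(d + 4)*(d^2 - d - 20) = (d + 1)*(d + 4)^2*(d - 5)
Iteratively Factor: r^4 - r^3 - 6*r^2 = (r)*(r^3 - r^2 - 6*r) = r*(r + 2)*(r^2 - 3*r) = r^2*(r + 2)*(r - 3)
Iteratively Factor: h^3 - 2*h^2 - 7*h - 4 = (h + 1)*(h^2 - 3*h - 4) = (h + 1)^2*(h - 4)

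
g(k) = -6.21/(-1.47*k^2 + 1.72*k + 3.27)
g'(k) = -6.21*(2.94*k - 1.72)/(-1.47*k^2 + 1.72*k + 3.27)^2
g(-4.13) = 0.21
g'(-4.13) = 0.10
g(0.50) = -1.65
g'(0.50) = 0.11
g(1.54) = -2.55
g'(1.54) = -2.95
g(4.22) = 0.40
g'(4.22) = -0.27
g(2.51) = 3.71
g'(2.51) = -12.54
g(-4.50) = 0.18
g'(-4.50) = 0.08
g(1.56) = -2.61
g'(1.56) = -3.15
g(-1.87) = 1.22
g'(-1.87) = 1.73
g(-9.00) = 0.05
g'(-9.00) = 0.01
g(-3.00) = 0.41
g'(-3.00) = 0.29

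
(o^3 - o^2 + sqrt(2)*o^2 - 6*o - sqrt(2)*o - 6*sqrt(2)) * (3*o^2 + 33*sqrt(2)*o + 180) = 3*o^5 - 3*o^4 + 36*sqrt(2)*o^4 - 36*sqrt(2)*o^3 + 228*o^3 - 246*o^2 - 36*sqrt(2)*o^2 - 1476*o - 180*sqrt(2)*o - 1080*sqrt(2)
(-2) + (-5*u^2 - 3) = -5*u^2 - 5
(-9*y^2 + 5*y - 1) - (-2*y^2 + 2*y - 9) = -7*y^2 + 3*y + 8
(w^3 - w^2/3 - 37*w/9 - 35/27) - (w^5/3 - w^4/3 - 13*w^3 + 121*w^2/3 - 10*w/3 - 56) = -w^5/3 + w^4/3 + 14*w^3 - 122*w^2/3 - 7*w/9 + 1477/27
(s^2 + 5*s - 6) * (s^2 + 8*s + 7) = s^4 + 13*s^3 + 41*s^2 - 13*s - 42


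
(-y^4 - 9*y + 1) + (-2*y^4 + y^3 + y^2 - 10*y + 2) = -3*y^4 + y^3 + y^2 - 19*y + 3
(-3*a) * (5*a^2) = -15*a^3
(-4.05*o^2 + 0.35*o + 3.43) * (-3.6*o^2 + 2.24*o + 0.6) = 14.58*o^4 - 10.332*o^3 - 13.994*o^2 + 7.8932*o + 2.058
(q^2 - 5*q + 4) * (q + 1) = q^3 - 4*q^2 - q + 4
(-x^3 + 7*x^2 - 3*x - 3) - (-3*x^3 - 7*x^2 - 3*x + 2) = 2*x^3 + 14*x^2 - 5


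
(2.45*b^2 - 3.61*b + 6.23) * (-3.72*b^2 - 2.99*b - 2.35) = -9.114*b^4 + 6.1037*b^3 - 18.1392*b^2 - 10.1442*b - 14.6405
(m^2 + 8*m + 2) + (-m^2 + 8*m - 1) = 16*m + 1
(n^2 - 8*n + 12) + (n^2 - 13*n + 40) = 2*n^2 - 21*n + 52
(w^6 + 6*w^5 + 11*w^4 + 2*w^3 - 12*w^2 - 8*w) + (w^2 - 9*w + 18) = w^6 + 6*w^5 + 11*w^4 + 2*w^3 - 11*w^2 - 17*w + 18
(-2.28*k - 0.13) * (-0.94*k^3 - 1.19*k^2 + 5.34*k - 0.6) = 2.1432*k^4 + 2.8354*k^3 - 12.0205*k^2 + 0.6738*k + 0.078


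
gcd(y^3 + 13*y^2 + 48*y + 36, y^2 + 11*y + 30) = y + 6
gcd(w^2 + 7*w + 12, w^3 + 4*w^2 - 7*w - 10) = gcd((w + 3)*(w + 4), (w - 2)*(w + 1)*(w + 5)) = 1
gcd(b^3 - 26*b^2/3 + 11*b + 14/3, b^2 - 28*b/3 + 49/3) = b - 7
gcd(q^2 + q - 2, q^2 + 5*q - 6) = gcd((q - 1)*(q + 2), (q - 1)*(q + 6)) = q - 1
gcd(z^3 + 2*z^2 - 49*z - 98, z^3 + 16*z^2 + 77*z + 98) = z^2 + 9*z + 14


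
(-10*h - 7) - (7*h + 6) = -17*h - 13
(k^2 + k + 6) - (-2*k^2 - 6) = 3*k^2 + k + 12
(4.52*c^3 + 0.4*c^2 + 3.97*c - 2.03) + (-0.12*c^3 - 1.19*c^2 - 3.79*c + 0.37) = 4.4*c^3 - 0.79*c^2 + 0.18*c - 1.66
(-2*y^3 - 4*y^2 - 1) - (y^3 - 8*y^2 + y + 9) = -3*y^3 + 4*y^2 - y - 10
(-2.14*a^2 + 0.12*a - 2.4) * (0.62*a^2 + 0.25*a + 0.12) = -1.3268*a^4 - 0.4606*a^3 - 1.7148*a^2 - 0.5856*a - 0.288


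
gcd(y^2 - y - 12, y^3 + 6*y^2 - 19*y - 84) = y^2 - y - 12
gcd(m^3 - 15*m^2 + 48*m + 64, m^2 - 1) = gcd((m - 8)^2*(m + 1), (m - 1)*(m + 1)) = m + 1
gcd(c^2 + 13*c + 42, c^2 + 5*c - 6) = c + 6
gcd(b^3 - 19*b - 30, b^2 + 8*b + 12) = b + 2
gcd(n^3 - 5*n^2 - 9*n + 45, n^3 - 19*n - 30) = n^2 - 2*n - 15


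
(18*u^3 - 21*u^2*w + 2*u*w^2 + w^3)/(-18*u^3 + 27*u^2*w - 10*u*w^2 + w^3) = (-6*u - w)/(6*u - w)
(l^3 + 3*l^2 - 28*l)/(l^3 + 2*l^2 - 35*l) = (l - 4)/(l - 5)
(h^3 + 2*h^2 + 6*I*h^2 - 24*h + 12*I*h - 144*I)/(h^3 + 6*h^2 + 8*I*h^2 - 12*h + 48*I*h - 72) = (h - 4)/(h + 2*I)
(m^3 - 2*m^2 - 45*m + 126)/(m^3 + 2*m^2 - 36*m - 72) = (m^2 + 4*m - 21)/(m^2 + 8*m + 12)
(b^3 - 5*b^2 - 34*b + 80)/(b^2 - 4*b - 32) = (b^2 + 3*b - 10)/(b + 4)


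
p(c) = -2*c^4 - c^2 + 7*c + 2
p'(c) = -8*c^3 - 2*c + 7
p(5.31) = -1579.07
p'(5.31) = -1201.39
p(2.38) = -51.18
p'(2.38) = -105.61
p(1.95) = -17.07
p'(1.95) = -56.22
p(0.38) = 4.47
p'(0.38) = 5.80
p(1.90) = -14.37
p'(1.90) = -51.67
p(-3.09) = -211.51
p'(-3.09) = 249.21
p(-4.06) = -586.32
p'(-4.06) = 550.51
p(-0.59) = -2.72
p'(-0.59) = 9.82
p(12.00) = -41530.00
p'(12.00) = -13841.00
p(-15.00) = -101578.00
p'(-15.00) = 27037.00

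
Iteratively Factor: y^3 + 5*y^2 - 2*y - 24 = (y + 4)*(y^2 + y - 6) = (y - 2)*(y + 4)*(y + 3)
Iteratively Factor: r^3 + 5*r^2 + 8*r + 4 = (r + 2)*(r^2 + 3*r + 2) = (r + 1)*(r + 2)*(r + 2)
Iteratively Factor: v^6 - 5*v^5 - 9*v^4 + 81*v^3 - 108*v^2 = (v - 3)*(v^5 - 2*v^4 - 15*v^3 + 36*v^2) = (v - 3)^2*(v^4 + v^3 - 12*v^2) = (v - 3)^3*(v^3 + 4*v^2) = (v - 3)^3*(v + 4)*(v^2) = v*(v - 3)^3*(v + 4)*(v)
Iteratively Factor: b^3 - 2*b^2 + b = (b - 1)*(b^2 - b) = b*(b - 1)*(b - 1)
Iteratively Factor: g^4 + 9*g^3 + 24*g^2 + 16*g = (g + 4)*(g^3 + 5*g^2 + 4*g) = g*(g + 4)*(g^2 + 5*g + 4) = g*(g + 4)^2*(g + 1)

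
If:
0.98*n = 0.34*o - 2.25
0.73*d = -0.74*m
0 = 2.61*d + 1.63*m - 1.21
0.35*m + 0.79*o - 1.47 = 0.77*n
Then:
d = 1.21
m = -1.19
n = -2.22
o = 0.23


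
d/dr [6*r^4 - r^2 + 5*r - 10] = 24*r^3 - 2*r + 5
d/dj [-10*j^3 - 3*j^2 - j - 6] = -30*j^2 - 6*j - 1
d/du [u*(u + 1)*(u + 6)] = 3*u^2 + 14*u + 6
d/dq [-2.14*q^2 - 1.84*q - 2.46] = -4.28*q - 1.84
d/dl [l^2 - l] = 2*l - 1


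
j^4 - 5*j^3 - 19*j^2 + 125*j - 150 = (j - 5)*(j - 3)*(j - 2)*(j + 5)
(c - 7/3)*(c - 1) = c^2 - 10*c/3 + 7/3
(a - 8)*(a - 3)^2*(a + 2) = a^4 - 12*a^3 + 29*a^2 + 42*a - 144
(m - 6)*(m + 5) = m^2 - m - 30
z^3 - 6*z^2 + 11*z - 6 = (z - 3)*(z - 2)*(z - 1)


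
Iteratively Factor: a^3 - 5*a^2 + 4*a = (a)*(a^2 - 5*a + 4) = a*(a - 1)*(a - 4)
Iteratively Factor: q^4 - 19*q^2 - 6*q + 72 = (q - 2)*(q^3 + 2*q^2 - 15*q - 36) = (q - 4)*(q - 2)*(q^2 + 6*q + 9) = (q - 4)*(q - 2)*(q + 3)*(q + 3)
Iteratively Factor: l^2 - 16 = (l + 4)*(l - 4)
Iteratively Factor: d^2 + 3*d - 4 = (d - 1)*(d + 4)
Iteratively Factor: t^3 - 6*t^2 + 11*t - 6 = (t - 3)*(t^2 - 3*t + 2) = (t - 3)*(t - 1)*(t - 2)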